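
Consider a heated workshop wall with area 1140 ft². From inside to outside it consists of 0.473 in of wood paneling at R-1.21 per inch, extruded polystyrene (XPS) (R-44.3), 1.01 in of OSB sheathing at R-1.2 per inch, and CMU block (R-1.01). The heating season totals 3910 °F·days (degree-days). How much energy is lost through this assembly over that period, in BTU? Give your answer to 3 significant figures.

0.473 × 1.21 = 0.5723
1.01 × 1.2 = 1.212
R_total = 0.5723 + 44.3 + 1.212 + 1.01 = 47.09 ft²·°F·h/BTU
E = A × HDD × 24 / R = 1140 × 3910 × 24 / 47.09 = 2272000 BTU

2270000 BTU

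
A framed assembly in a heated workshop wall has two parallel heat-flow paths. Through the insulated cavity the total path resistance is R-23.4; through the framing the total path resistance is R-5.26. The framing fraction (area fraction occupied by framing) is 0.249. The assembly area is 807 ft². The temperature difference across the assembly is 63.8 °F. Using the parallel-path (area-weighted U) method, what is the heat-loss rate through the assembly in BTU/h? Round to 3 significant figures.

4090 BTU/h

U_eff = 0.751/23.4 + 0.249/5.26 = 0.03209 + 0.04734 = 0.07943
R_eff = 1/U_eff = 12.59 ft²·°F·h/BTU
Q = 807 × 63.8 / 12.59 = 4090 BTU/h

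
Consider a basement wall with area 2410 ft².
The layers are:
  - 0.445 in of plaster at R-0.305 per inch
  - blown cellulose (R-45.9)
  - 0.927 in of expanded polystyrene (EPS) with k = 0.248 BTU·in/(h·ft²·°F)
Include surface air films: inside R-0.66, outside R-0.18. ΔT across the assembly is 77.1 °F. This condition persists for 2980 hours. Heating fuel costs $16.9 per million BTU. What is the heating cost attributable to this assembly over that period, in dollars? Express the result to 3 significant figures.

0.445 × 0.305 = 0.1357
0.927/0.248 = 3.738
R_total = 0.66 + 0.1357 + 45.9 + 3.738 + 0.18 = 50.61 ft²·°F·h/BTU
Q = 2410 × 77.1 / 50.61 = 3671 BTU/h
E = 3671 × 2980 = 10940000 BTU
Cost = 10940000/10⁶ × 16.9 = $184.9

185 dollars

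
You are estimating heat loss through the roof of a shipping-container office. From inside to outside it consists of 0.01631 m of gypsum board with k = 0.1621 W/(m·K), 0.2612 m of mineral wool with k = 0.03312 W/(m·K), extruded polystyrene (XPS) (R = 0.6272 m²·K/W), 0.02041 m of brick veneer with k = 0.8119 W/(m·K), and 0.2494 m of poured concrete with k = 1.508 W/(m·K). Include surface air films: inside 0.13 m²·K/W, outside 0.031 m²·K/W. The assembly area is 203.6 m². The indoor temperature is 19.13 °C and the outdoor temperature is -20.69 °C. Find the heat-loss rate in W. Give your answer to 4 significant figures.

904.3 W

0.01631/0.1621 = 0.10062
0.2612/0.03312 = 7.8865
0.02041/0.8119 = 0.025139
0.2494/1.508 = 0.16538
R_total = 0.13 + 0.10062 + 7.8865 + 0.6272 + 0.025139 + 0.16538 + 0.031 = 8.9658 m²·K/W
Q = A·ΔT/R = 203.6 × (19.13 − (-20.69)) / 8.9658 = 904.25 W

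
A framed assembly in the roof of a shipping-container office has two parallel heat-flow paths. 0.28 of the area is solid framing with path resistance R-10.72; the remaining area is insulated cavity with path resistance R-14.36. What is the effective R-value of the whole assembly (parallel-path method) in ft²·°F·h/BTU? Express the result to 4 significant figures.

U_eff = 0.72/14.36 + 0.28/10.72 = 0.050139 + 0.026119 = 0.076259
R_eff = 1/U_eff = 13.113 ft²·°F·h/BTU

13.11 ft²·°F·h/BTU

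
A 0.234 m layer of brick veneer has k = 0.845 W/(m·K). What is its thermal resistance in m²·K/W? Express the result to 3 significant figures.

0.277 m²·K/W

R = L/k = 0.234/0.845 = 0.2769 m²·K/W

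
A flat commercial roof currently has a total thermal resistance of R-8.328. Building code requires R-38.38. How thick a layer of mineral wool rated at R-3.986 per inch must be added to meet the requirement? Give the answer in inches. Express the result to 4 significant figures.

7.539 in

ΔR = 38.38 − 8.328 = 30.052 ft²·°F·h/BTU
L = ΔR / (R/in) = 30.052/3.986 = 7.5394 in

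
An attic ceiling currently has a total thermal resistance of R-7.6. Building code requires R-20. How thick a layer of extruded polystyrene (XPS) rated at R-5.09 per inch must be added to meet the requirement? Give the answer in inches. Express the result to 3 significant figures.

2.44 in

ΔR = 20 − 7.6 = 12.4 ft²·°F·h/BTU
L = ΔR / (R/in) = 12.4/5.09 = 2.436 in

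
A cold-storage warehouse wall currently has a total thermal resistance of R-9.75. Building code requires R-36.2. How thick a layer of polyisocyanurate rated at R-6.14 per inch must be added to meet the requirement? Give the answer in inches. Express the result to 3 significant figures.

ΔR = 36.2 − 9.75 = 26.45 ft²·°F·h/BTU
L = ΔR / (R/in) = 26.45/6.14 = 4.308 in

4.31 in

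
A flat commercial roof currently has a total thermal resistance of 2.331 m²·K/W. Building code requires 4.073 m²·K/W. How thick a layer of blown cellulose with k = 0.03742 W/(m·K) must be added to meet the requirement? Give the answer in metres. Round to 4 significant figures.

0.06519 m

ΔR = 4.073 − 2.331 = 1.742 m²·K/W
L = ΔR × k = 1.742 × 0.03742 = 0.065186 m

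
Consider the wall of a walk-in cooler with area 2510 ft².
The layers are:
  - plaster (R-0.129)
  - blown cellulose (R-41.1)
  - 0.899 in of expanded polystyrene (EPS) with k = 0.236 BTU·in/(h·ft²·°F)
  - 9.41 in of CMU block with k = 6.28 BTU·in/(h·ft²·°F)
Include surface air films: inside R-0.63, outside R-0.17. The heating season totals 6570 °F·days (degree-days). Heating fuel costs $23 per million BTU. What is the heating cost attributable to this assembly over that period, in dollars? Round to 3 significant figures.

192 dollars

0.899/0.236 = 3.809
9.41/6.28 = 1.498
R_total = 0.63 + 0.129 + 41.1 + 3.809 + 1.498 + 0.17 = 47.34 ft²·°F·h/BTU
E = A × HDD × 24 / R = 2510 × 6570 × 24 / 47.34 = 8361000 BTU
Cost = 8361000/10⁶ × 23 = $192.3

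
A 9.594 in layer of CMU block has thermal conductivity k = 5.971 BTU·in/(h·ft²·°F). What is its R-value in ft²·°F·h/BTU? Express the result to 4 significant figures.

1.607 ft²·°F·h/BTU

R = L/k = 9.594/5.971 = 1.6068 ft²·°F·h/BTU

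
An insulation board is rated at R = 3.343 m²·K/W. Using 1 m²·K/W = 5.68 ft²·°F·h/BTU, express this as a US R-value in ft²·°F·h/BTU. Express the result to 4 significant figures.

18.99 ft²·°F·h/BTU

R_US = 3.343 × 5.68 = 18.988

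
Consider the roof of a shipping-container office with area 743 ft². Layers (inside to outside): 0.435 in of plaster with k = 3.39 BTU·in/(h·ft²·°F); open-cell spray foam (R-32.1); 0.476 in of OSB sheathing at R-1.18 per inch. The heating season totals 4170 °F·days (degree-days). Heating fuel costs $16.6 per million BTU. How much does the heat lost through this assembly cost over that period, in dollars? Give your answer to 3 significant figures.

0.435/3.39 = 0.1283
0.476 × 1.18 = 0.5617
R_total = 0.1283 + 32.1 + 0.5617 = 32.79 ft²·°F·h/BTU
E = A × HDD × 24 / R = 743 × 4170 × 24 / 32.79 = 2268000 BTU
Cost = 2268000/10⁶ × 16.6 = $37.64

37.6 dollars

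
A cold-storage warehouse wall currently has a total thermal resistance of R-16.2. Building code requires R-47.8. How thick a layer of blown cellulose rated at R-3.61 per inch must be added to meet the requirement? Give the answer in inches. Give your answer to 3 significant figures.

ΔR = 47.8 − 16.2 = 31.6 ft²·°F·h/BTU
L = ΔR / (R/in) = 31.6/3.61 = 8.753 in

8.75 in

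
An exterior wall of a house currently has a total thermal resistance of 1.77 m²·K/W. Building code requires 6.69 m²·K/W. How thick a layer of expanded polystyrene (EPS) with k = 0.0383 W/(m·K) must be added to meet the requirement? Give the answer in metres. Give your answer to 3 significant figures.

0.188 m

ΔR = 6.69 − 1.77 = 4.92 m²·K/W
L = ΔR × k = 4.92 × 0.0383 = 0.1884 m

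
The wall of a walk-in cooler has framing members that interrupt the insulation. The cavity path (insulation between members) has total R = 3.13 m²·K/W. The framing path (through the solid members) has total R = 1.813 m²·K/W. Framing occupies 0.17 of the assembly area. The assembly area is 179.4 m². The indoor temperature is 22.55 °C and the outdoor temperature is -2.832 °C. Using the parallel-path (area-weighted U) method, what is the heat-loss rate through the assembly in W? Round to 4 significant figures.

U_eff = 0.83/3.13 + 0.17/1.813 = 0.26518 + 0.093767 = 0.35894
R_eff = 1/U_eff = 2.786 m²·K/W
Q = 179.4 × (22.55 − (-2.832)) / 2.786 = 1634.5 W

1634 W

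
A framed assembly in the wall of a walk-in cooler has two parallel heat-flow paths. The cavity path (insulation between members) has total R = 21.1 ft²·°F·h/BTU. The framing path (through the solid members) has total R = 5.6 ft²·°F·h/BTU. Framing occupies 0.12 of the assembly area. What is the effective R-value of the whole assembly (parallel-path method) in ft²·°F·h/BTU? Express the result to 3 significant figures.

U_eff = 0.88/21.1 + 0.12/5.6 = 0.04171 + 0.02143 = 0.06313
R_eff = 1/U_eff = 15.84 ft²·°F·h/BTU

15.8 ft²·°F·h/BTU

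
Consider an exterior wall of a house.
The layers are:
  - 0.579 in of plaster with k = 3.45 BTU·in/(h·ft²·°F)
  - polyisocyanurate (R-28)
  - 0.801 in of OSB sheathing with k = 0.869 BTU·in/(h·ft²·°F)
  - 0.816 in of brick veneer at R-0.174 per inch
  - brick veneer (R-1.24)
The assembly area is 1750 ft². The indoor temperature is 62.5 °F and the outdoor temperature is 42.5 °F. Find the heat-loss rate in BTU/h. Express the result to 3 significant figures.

0.579/3.45 = 0.1678
0.801/0.869 = 0.9217
0.816 × 0.174 = 0.142
R_total = 0.1678 + 28 + 0.9217 + 0.142 + 1.24 = 30.47 ft²·°F·h/BTU
Q = A·ΔT/R = 1750 × (62.5 − 42.5) / 30.47 = 1149 BTU/h

1150 BTU/h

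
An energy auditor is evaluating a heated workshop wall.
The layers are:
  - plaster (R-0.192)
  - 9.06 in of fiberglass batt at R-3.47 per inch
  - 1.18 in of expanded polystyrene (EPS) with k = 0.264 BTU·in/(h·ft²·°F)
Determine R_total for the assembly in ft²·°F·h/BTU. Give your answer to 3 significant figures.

36.1 ft²·°F·h/BTU

9.06 × 3.47 = 31.44
1.18/0.264 = 4.47
R_total = 0.192 + 31.44 + 4.47 = 36.1 ft²·°F·h/BTU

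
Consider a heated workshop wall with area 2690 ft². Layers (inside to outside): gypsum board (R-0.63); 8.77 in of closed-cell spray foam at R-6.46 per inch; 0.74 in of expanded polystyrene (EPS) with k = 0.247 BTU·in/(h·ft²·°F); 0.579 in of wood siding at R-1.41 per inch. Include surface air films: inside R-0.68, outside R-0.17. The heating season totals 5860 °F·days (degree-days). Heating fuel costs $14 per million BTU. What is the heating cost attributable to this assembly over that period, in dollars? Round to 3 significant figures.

8.77 × 6.46 = 56.65
0.74/0.247 = 2.996
0.579 × 1.41 = 0.8164
R_total = 0.68 + 0.63 + 56.65 + 2.996 + 0.8164 + 0.17 = 61.95 ft²·°F·h/BTU
E = A × HDD × 24 / R = 2690 × 5860 × 24 / 61.95 = 6107000 BTU
Cost = 6107000/10⁶ × 14 = $85.5

85.5 dollars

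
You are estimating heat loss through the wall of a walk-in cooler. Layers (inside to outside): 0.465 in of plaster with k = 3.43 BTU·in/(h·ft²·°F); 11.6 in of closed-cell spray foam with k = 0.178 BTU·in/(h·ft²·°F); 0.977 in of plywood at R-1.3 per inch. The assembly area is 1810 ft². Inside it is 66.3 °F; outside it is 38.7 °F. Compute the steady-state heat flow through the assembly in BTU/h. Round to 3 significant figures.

0.465/3.43 = 0.1356
11.6/0.178 = 65.17
0.977 × 1.3 = 1.27
R_total = 0.1356 + 65.17 + 1.27 = 66.57 ft²·°F·h/BTU
Q = A·ΔT/R = 1810 × (66.3 − 38.7) / 66.57 = 750.4 BTU/h

750 BTU/h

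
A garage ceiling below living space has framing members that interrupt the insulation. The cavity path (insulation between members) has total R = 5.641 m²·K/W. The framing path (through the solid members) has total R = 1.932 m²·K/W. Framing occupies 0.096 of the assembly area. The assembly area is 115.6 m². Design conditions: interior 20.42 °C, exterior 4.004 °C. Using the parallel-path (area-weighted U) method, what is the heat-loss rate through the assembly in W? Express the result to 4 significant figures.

398.4 W

U_eff = 0.904/5.641 + 0.096/1.932 = 0.16026 + 0.049689 = 0.20994
R_eff = 1/U_eff = 4.7632 m²·K/W
Q = 115.6 × (20.42 − 4.004) / 4.7632 = 398.41 W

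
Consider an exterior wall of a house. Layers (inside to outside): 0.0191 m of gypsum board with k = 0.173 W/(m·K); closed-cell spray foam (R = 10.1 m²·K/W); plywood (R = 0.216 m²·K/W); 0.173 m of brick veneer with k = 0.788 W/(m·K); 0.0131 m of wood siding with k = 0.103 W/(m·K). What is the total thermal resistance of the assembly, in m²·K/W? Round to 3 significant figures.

0.0191/0.173 = 0.1104
0.173/0.788 = 0.2195
0.0131/0.103 = 0.1272
R_total = 0.1104 + 10.1 + 0.216 + 0.2195 + 0.1272 = 10.77 m²·K/W

10.8 m²·K/W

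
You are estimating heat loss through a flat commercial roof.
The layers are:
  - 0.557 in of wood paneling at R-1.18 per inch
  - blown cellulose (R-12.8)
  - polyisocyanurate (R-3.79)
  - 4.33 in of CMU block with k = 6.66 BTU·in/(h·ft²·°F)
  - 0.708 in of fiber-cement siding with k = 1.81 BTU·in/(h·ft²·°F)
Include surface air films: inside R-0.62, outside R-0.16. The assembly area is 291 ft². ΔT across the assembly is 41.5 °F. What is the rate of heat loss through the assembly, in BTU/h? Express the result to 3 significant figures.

0.557 × 1.18 = 0.6573
4.33/6.66 = 0.6502
0.708/1.81 = 0.3912
R_total = 0.62 + 0.6573 + 12.8 + 3.79 + 0.6502 + 0.3912 + 0.16 = 19.07 ft²·°F·h/BTU
Q = A·ΔT/R = 291 × 41.5 / 19.07 = 633.3 BTU/h

633 BTU/h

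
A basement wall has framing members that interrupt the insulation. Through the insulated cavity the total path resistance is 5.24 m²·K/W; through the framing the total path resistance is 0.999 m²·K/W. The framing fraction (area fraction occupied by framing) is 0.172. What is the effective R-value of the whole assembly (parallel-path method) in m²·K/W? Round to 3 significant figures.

3.03 m²·K/W

U_eff = 0.828/5.24 + 0.172/0.999 = 0.158 + 0.1722 = 0.3302
R_eff = 1/U_eff = 3.029 m²·K/W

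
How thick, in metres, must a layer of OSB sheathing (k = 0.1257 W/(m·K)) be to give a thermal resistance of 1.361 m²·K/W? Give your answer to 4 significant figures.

L = R·k = 1.361 × 0.1257 = 0.17108 m

0.1711 m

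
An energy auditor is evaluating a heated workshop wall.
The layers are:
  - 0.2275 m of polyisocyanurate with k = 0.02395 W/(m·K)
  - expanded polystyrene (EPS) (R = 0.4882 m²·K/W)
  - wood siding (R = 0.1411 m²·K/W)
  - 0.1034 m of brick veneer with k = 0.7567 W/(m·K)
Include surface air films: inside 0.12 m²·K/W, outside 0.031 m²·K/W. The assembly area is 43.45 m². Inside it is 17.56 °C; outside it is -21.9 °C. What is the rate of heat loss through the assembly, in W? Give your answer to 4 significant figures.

164.6 W

0.2275/0.02395 = 9.499
0.1034/0.7567 = 0.13665
R_total = 0.12 + 9.499 + 0.4882 + 0.1411 + 0.13665 + 0.031 = 10.416 m²·K/W
Q = A·ΔT/R = 43.45 × (17.56 − (-21.9)) / 10.416 = 164.61 W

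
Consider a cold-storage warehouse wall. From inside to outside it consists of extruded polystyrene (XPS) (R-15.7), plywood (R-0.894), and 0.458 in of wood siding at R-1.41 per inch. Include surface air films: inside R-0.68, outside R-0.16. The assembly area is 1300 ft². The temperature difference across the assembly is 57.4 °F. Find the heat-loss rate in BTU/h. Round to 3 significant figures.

0.458 × 1.41 = 0.6458
R_total = 0.68 + 15.7 + 0.894 + 0.6458 + 0.16 = 18.08 ft²·°F·h/BTU
Q = A·ΔT/R = 1300 × 57.4 / 18.08 = 4127 BTU/h

4130 BTU/h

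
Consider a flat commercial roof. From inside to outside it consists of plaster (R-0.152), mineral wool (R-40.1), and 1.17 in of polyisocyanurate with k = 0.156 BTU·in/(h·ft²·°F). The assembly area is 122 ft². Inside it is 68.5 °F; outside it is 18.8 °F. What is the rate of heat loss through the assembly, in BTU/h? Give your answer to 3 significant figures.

127 BTU/h

1.17/0.156 = 7.5
R_total = 0.152 + 40.1 + 7.5 = 47.75 ft²·°F·h/BTU
Q = A·ΔT/R = 122 × (68.5 − 18.8) / 47.75 = 127 BTU/h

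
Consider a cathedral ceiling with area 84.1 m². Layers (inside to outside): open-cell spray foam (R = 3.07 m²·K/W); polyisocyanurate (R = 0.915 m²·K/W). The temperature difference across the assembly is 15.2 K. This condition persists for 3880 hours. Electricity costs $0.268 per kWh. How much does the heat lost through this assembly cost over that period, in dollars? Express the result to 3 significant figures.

334 dollars

R_total = 3.07 + 0.915 = 3.985 m²·K/W
Q = 84.1 × 15.2 / 3.985 = 320.8 W
E = 320.8 W × 3880 h / 1000 = 1245 kWh
Cost = 1245 × 0.268 = $333.6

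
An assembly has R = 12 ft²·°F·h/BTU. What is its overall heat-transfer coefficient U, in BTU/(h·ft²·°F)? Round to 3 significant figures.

0.0833 BTU/(h·ft²·°F)

U = 1/R = 1/12 = 0.08333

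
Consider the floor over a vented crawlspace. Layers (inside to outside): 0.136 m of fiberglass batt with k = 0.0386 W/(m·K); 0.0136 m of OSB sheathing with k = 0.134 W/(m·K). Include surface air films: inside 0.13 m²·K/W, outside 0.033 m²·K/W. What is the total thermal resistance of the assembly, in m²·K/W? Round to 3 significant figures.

0.136/0.0386 = 3.523
0.0136/0.134 = 0.1015
R_total = 0.13 + 3.523 + 0.1015 + 0.033 = 3.788 m²·K/W

3.79 m²·K/W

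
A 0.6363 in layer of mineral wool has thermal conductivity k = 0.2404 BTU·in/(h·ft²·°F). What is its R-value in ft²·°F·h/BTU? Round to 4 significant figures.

2.647 ft²·°F·h/BTU

R = L/k = 0.6363/0.2404 = 2.6468 ft²·°F·h/BTU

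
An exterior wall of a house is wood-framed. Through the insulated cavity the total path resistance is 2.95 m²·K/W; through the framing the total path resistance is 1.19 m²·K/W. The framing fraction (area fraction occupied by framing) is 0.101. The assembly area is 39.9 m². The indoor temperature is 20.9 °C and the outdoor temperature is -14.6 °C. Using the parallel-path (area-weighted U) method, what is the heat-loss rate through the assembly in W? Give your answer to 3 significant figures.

552 W

U_eff = 0.899/2.95 + 0.101/1.19 = 0.3047 + 0.08487 = 0.3896
R_eff = 1/U_eff = 2.567 m²·K/W
Q = 39.9 × (20.9 − (-14.6)) / 2.567 = 551.9 W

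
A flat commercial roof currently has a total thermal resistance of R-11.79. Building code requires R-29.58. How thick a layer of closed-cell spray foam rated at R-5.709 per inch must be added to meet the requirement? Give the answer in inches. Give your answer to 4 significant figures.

ΔR = 29.58 − 11.79 = 17.79 ft²·°F·h/BTU
L = ΔR / (R/in) = 17.79/5.709 = 3.1161 in

3.116 in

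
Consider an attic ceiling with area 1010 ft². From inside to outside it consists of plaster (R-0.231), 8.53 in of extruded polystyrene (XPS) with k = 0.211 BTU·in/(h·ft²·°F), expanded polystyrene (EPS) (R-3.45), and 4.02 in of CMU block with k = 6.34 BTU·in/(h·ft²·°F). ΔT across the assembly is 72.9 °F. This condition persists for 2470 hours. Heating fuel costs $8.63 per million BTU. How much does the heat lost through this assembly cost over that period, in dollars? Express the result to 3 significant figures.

8.53/0.211 = 40.43
4.02/6.34 = 0.6341
R_total = 0.231 + 40.43 + 3.45 + 0.6341 = 44.74 ft²·°F·h/BTU
Q = 1010 × 72.9 / 44.74 = 1646 BTU/h
E = 1646 × 2470 = 4065000 BTU
Cost = 4065000/10⁶ × 8.63 = $35.08

35.1 dollars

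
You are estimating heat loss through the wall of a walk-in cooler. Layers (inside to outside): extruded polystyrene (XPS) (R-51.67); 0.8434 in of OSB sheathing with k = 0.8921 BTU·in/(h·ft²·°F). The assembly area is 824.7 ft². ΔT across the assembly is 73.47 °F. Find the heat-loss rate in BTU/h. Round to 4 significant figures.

0.8434/0.8921 = 0.94541
R_total = 51.67 + 0.94541 = 52.615 ft²·°F·h/BTU
Q = A·ΔT/R = 824.7 × 73.47 / 52.615 = 1151.6 BTU/h

1152 BTU/h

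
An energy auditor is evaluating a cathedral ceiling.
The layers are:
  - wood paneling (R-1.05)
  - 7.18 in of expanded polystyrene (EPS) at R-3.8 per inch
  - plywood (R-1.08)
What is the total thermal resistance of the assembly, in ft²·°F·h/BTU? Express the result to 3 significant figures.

29.4 ft²·°F·h/BTU

7.18 × 3.8 = 27.28
R_total = 1.05 + 27.28 + 1.08 = 29.41 ft²·°F·h/BTU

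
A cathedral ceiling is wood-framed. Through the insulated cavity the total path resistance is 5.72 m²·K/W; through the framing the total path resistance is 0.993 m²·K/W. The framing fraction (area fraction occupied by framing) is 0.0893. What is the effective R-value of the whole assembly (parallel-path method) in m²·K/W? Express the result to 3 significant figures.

U_eff = 0.9107/5.72 + 0.0893/0.993 = 0.1592 + 0.08993 = 0.2491
R_eff = 1/U_eff = 4.014 m²·K/W

4.01 m²·K/W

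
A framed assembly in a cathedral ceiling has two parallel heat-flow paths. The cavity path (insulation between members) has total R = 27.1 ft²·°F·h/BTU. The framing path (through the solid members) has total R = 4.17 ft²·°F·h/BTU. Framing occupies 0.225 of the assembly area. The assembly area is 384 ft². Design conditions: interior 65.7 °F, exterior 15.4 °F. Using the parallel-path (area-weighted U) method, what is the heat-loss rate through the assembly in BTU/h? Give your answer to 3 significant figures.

1590 BTU/h

U_eff = 0.775/27.1 + 0.225/4.17 = 0.0286 + 0.05396 = 0.08255
R_eff = 1/U_eff = 12.11 ft²·°F·h/BTU
Q = 384 × (65.7 − 15.4) / 12.11 = 1595 BTU/h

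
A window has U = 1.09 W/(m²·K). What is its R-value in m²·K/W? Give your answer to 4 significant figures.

R = 1/U = 1/1.09 = 0.91743

0.9174 m²·K/W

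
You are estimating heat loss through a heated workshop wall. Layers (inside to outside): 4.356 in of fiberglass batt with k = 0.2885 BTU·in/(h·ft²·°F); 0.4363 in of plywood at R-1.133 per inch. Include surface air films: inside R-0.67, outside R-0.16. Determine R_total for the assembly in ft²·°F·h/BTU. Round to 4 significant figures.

16.42 ft²·°F·h/BTU

4.356/0.2885 = 15.099
0.4363 × 1.133 = 0.49433
R_total = 0.67 + 15.099 + 0.49433 + 0.16 = 16.423 ft²·°F·h/BTU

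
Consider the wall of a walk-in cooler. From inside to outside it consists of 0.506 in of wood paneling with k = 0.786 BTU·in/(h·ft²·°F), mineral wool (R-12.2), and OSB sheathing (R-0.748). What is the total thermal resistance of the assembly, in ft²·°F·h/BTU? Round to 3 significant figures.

13.6 ft²·°F·h/BTU

0.506/0.786 = 0.6438
R_total = 0.6438 + 12.2 + 0.748 = 13.59 ft²·°F·h/BTU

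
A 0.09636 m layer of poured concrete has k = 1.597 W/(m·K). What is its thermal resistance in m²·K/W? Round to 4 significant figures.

0.06034 m²·K/W

R = L/k = 0.09636/1.597 = 0.060338 m²·K/W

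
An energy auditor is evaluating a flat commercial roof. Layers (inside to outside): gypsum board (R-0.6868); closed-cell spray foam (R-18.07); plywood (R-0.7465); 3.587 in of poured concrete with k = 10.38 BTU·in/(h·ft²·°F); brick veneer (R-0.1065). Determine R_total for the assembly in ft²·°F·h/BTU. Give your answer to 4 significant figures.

19.96 ft²·°F·h/BTU

3.587/10.38 = 0.34557
R_total = 0.6868 + 18.07 + 0.7465 + 0.34557 + 0.1065 = 19.955 ft²·°F·h/BTU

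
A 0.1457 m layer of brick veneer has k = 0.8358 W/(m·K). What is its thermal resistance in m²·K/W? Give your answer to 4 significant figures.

R = L/k = 0.1457/0.8358 = 0.17432 m²·K/W

0.1743 m²·K/W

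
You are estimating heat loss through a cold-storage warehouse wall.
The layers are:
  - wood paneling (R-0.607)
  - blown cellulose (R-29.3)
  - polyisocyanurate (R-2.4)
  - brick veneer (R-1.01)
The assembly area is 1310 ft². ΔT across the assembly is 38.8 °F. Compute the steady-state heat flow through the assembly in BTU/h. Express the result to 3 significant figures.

1530 BTU/h

R_total = 0.607 + 29.3 + 2.4 + 1.01 = 33.32 ft²·°F·h/BTU
Q = A·ΔT/R = 1310 × 38.8 / 33.32 = 1526 BTU/h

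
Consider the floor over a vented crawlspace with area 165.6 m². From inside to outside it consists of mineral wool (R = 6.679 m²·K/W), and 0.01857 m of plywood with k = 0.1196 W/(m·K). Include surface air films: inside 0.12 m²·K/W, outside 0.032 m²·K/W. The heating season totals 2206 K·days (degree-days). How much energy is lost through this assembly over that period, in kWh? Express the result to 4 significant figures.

0.01857/0.1196 = 0.15527
R_total = 0.12 + 6.679 + 0.15527 + 0.032 = 6.9863 m²·K/W
E = A × HDD × 24 / R / 1000 = 165.6 × 2206 × 24 / 6.9863 / 1000 = 1255 kWh

1255 kWh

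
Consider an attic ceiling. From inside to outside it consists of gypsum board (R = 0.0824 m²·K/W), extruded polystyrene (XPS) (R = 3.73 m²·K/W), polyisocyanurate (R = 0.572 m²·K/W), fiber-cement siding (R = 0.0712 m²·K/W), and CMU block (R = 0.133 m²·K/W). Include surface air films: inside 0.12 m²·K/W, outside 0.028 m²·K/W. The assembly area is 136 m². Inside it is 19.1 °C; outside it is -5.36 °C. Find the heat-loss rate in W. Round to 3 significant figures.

702 W

R_total = 0.12 + 0.0824 + 3.73 + 0.572 + 0.0712 + 0.133 + 0.028 = 4.737 m²·K/W
Q = A·ΔT/R = 136 × (19.1 − (-5.36)) / 4.737 = 702.3 W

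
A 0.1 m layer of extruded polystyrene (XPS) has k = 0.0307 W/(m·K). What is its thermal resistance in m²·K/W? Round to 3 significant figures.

3.26 m²·K/W

R = L/k = 0.1/0.0307 = 3.257 m²·K/W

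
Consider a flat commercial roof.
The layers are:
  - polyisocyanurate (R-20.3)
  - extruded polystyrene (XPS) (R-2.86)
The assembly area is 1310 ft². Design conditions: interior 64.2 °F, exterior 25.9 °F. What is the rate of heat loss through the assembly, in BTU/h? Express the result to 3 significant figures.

R_total = 20.3 + 2.86 = 23.16 ft²·°F·h/BTU
Q = A·ΔT/R = 1310 × (64.2 − 25.9) / 23.16 = 2166 BTU/h

2170 BTU/h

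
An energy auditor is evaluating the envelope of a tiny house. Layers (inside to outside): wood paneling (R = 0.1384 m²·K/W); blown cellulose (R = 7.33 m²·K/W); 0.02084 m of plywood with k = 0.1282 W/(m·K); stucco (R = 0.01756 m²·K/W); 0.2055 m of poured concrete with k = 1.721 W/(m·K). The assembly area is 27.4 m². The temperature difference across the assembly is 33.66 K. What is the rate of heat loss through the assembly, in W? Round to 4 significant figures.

0.02084/0.1282 = 0.16256
0.2055/1.721 = 0.11941
R_total = 0.1384 + 7.33 + 0.16256 + 0.01756 + 0.11941 = 7.7679 m²·K/W
Q = A·ΔT/R = 27.4 × 33.66 / 7.7679 = 118.73 W

118.7 W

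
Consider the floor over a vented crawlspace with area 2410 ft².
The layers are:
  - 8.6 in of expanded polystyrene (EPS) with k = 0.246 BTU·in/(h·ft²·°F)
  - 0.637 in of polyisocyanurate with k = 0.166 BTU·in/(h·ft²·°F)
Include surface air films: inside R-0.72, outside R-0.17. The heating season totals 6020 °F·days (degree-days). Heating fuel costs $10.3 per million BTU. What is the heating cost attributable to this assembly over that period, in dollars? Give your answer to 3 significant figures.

8.6/0.246 = 34.96
0.637/0.166 = 3.837
R_total = 0.72 + 34.96 + 3.837 + 0.17 = 39.69 ft²·°F·h/BTU
E = A × HDD × 24 / R = 2410 × 6020 × 24 / 39.69 = 8774000 BTU
Cost = 8774000/10⁶ × 10.3 = $90.37

90.4 dollars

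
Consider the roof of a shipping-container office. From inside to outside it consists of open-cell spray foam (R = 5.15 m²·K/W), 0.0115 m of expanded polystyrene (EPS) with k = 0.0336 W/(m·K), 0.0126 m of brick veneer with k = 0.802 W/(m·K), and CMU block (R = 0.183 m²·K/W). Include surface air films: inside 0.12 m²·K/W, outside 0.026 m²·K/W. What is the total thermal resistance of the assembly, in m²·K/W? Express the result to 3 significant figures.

5.84 m²·K/W

0.0115/0.0336 = 0.3423
0.0126/0.802 = 0.01571
R_total = 0.12 + 5.15 + 0.3423 + 0.01571 + 0.183 + 0.026 = 5.837 m²·K/W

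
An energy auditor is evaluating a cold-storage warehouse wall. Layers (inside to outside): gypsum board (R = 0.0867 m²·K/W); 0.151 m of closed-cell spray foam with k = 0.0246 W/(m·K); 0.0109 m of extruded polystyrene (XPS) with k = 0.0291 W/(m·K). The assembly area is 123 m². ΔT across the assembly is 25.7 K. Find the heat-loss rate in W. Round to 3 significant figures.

479 W

0.151/0.0246 = 6.138
0.0109/0.0291 = 0.3746
R_total = 0.0867 + 6.138 + 0.3746 = 6.599 m²·K/W
Q = A·ΔT/R = 123 × 25.7 / 6.599 = 479 W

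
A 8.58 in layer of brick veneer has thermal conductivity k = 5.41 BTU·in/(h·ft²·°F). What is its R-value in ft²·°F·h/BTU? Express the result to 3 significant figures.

1.59 ft²·°F·h/BTU

R = L/k = 8.58/5.41 = 1.586 ft²·°F·h/BTU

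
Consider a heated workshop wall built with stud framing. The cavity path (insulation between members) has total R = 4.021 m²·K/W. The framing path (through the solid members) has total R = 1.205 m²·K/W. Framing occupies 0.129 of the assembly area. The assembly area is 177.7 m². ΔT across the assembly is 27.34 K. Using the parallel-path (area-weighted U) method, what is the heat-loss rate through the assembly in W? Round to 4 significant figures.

1572 W

U_eff = 0.871/4.021 + 0.129/1.205 = 0.21661 + 0.10705 = 0.32367
R_eff = 1/U_eff = 3.0896 m²·K/W
Q = 177.7 × 27.34 / 3.0896 = 1572.5 W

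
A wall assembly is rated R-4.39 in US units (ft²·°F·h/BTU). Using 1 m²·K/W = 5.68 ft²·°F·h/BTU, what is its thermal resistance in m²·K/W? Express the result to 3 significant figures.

0.773 m²·K/W

R_SI = 4.39/5.68 = 0.7729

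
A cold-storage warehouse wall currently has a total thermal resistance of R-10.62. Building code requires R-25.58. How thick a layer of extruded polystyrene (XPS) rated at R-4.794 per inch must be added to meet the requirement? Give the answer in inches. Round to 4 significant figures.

ΔR = 25.58 − 10.62 = 14.96 ft²·°F·h/BTU
L = ΔR / (R/in) = 14.96/4.794 = 3.1206 in

3.121 in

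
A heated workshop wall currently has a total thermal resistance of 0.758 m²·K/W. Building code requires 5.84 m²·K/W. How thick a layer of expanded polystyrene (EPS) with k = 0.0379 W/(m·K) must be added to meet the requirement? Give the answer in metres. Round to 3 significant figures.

ΔR = 5.84 − 0.758 = 5.082 m²·K/W
L = ΔR × k = 5.082 × 0.0379 = 0.1926 m

0.193 m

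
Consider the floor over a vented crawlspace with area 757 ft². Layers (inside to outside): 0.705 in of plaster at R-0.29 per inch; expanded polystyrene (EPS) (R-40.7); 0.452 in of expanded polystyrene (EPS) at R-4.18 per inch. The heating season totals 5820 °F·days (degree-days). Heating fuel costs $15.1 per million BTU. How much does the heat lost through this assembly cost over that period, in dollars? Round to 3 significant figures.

37.3 dollars

0.705 × 0.29 = 0.2044
0.452 × 4.18 = 1.889
R_total = 0.2044 + 40.7 + 1.889 = 42.79 ft²·°F·h/BTU
E = A × HDD × 24 / R = 757 × 5820 × 24 / 42.79 = 2471000 BTU
Cost = 2471000/10⁶ × 15.1 = $37.31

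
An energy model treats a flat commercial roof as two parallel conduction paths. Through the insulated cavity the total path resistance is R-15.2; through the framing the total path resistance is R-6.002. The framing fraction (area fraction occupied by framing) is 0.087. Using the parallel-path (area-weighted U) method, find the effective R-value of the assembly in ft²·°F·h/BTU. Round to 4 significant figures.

13.41 ft²·°F·h/BTU

U_eff = 0.913/15.2 + 0.087/6.002 = 0.060066 + 0.014495 = 0.074561
R_eff = 1/U_eff = 13.412 ft²·°F·h/BTU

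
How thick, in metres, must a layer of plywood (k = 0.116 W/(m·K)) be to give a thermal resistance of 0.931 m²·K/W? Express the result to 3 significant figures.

L = R·k = 0.931 × 0.116 = 0.108 m

0.108 m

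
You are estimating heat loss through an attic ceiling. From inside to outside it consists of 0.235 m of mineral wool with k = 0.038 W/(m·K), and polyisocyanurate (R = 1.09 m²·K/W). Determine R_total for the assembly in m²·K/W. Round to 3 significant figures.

0.235/0.038 = 6.184
R_total = 6.184 + 1.09 = 7.274 m²·K/W

7.27 m²·K/W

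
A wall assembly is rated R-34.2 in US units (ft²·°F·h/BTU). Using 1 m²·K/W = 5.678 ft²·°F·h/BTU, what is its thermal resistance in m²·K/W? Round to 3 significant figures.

R_SI = 34.2/5.678 = 6.023

6.02 m²·K/W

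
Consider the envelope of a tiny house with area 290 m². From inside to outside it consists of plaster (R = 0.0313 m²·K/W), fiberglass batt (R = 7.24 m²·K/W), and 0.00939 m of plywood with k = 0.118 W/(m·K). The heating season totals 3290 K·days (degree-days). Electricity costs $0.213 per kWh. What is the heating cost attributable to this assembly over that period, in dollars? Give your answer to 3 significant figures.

664 dollars

0.00939/0.118 = 0.07958
R_total = 0.0313 + 7.24 + 0.07958 = 7.351 m²·K/W
E = A × HDD × 24 / R / 1000 = 290 × 3290 × 24 / 7.351 / 1000 = 3115 kWh
Cost = 3115 × 0.213 = $663.5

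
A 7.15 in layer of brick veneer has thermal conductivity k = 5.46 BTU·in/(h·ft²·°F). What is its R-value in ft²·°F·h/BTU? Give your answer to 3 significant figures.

R = L/k = 7.15/5.46 = 1.31 ft²·°F·h/BTU

1.31 ft²·°F·h/BTU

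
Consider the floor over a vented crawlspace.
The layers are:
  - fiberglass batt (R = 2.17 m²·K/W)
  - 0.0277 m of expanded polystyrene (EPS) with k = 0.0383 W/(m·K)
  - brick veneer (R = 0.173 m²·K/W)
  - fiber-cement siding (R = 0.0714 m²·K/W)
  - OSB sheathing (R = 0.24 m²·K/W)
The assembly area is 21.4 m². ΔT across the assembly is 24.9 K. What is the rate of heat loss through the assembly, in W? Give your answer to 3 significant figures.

0.0277/0.0383 = 0.7232
R_total = 2.17 + 0.7232 + 0.173 + 0.0714 + 0.24 = 3.378 m²·K/W
Q = A·ΔT/R = 21.4 × 24.9 / 3.378 = 157.8 W

158 W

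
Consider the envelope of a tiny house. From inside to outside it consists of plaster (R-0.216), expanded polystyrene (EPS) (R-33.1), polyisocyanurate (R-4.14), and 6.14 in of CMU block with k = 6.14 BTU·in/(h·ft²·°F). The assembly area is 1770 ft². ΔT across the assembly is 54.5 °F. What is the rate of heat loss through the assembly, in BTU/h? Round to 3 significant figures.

2510 BTU/h

6.14/6.14 = 1
R_total = 0.216 + 33.1 + 4.14 + 1 = 38.46 ft²·°F·h/BTU
Q = A·ΔT/R = 1770 × 54.5 / 38.46 = 2508 BTU/h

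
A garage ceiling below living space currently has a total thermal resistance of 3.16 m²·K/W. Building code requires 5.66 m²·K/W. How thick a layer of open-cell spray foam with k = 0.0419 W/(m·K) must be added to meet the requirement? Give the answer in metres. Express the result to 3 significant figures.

ΔR = 5.66 − 3.16 = 2.5 m²·K/W
L = ΔR × k = 2.5 × 0.0419 = 0.1047 m

0.105 m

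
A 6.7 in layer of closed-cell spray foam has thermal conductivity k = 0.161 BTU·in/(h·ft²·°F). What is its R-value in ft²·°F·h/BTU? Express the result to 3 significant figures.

R = L/k = 6.7/0.161 = 41.61 ft²·°F·h/BTU

41.6 ft²·°F·h/BTU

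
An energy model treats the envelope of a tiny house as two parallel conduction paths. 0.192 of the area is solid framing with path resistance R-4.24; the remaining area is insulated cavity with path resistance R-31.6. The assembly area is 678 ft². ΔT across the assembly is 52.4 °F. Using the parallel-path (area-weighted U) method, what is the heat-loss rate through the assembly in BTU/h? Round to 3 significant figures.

2520 BTU/h

U_eff = 0.808/31.6 + 0.192/4.24 = 0.02557 + 0.04528 = 0.07085
R_eff = 1/U_eff = 14.11 ft²·°F·h/BTU
Q = 678 × 52.4 / 14.11 = 2517 BTU/h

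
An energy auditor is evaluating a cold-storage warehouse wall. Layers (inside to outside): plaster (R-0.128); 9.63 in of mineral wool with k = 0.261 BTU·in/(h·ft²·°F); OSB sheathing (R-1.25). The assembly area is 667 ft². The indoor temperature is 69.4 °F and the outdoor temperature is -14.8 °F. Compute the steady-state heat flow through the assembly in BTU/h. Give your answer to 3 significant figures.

1470 BTU/h

9.63/0.261 = 36.9
R_total = 0.128 + 36.9 + 1.25 = 38.27 ft²·°F·h/BTU
Q = A·ΔT/R = 667 × (69.4 − (-14.8)) / 38.27 = 1467 BTU/h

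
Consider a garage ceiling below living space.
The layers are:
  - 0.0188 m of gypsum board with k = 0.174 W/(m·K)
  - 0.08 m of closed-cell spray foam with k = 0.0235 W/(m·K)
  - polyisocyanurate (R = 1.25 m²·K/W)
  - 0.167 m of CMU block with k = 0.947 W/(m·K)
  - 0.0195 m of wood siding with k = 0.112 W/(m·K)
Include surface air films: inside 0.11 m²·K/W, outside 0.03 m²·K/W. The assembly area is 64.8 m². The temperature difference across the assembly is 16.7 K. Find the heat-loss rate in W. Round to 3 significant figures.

206 W

0.0188/0.174 = 0.108
0.08/0.0235 = 3.404
0.167/0.947 = 0.1763
0.0195/0.112 = 0.1741
R_total = 0.11 + 0.108 + 3.404 + 1.25 + 0.1763 + 0.1741 + 0.03 = 5.253 m²·K/W
Q = A·ΔT/R = 64.8 × 16.7 / 5.253 = 206 W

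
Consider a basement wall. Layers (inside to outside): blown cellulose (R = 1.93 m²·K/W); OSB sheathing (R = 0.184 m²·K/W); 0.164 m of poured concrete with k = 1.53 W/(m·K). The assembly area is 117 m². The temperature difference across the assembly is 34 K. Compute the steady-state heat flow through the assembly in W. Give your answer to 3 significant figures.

0.164/1.53 = 0.1072
R_total = 1.93 + 0.184 + 0.1072 = 2.221 m²·K/W
Q = A·ΔT/R = 117 × 34 / 2.221 = 1791 W

1790 W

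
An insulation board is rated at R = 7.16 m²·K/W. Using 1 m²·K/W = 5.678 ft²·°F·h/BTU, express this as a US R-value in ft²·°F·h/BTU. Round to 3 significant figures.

40.7 ft²·°F·h/BTU

R_US = 7.16 × 5.678 = 40.65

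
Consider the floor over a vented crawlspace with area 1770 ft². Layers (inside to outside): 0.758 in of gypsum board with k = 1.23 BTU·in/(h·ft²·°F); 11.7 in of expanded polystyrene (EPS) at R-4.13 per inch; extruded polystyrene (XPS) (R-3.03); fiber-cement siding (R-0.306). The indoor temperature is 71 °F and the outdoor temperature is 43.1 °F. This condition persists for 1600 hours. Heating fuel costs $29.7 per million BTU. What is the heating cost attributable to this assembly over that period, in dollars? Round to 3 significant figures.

0.758/1.23 = 0.6163
11.7 × 4.13 = 48.32
R_total = 0.6163 + 48.32 + 3.03 + 0.306 = 52.27 ft²·°F·h/BTU
Q = 1770 × (71 − 43.1) / 52.27 = 944.7 BTU/h
E = 944.7 × 1600 = 1512000 BTU
Cost = 1512000/10⁶ × 29.7 = $44.89

44.9 dollars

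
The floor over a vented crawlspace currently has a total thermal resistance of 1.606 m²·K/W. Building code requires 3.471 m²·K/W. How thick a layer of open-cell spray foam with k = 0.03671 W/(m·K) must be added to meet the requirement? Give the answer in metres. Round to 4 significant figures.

0.06846 m

ΔR = 3.471 − 1.606 = 1.865 m²·K/W
L = ΔR × k = 1.865 × 0.03671 = 0.068464 m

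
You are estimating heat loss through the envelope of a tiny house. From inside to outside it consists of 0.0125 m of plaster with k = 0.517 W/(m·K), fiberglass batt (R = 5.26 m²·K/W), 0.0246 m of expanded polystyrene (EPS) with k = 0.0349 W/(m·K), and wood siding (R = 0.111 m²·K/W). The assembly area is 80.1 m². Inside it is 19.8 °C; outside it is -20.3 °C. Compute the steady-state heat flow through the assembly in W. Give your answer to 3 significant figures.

527 W

0.0125/0.517 = 0.02418
0.0246/0.0349 = 0.7049
R_total = 0.02418 + 5.26 + 0.7049 + 0.111 = 6.1 m²·K/W
Q = A·ΔT/R = 80.1 × (19.8 − (-20.3)) / 6.1 = 526.6 W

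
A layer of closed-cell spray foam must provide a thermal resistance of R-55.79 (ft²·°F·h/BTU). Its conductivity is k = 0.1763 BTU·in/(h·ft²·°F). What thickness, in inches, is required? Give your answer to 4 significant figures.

L = R × k = 55.79 × 0.1763 = 9.8358 in

9.836 in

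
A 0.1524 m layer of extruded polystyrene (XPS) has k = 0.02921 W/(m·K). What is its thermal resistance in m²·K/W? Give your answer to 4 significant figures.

R = L/k = 0.1524/0.02921 = 5.2174 m²·K/W

5.217 m²·K/W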